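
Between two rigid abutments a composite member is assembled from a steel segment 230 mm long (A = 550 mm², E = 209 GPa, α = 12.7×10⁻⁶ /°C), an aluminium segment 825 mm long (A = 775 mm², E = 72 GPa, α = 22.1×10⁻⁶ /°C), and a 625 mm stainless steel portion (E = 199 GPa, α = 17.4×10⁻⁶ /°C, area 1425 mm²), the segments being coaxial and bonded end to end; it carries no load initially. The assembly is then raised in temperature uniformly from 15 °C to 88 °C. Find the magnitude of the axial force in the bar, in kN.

P ≈ 123 kN (compressive)

Free thermal expansion of the whole bar: Σ αᵢΔT Lᵢ = 12.7×10⁻⁶×73×230 + 22.1×10⁻⁶×73×825 + 17.4×10⁻⁶×73×625 = 2.338 mm.
The walls prevent any net length change, so an axial force P (same in every segment) develops. Compatibility: P · Σ Lᵢ/(AᵢEᵢ) = δ_free.
Σ Lᵢ/(AᵢEᵢ) = 230/(550×209×10³) + 825/(775×72×10³) + 625/(1425×199×10³) = 1.899×10⁻⁵ mm/N.
P = 2.338 / 1.899×10⁻⁵ = 123100 N = 123.1 kN, compressive.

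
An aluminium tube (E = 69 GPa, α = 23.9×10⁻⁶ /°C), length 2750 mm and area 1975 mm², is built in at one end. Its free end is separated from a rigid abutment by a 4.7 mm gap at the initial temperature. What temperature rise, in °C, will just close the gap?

ΔT ≈ 71.5 °C

The gap closes when αΔT L = 4.7 mm, since the tube is still unstressed at that instant.
So ΔT = g/(αL) = 4.7/(23.9×10⁻⁶ × 2750) = 71.51 °C.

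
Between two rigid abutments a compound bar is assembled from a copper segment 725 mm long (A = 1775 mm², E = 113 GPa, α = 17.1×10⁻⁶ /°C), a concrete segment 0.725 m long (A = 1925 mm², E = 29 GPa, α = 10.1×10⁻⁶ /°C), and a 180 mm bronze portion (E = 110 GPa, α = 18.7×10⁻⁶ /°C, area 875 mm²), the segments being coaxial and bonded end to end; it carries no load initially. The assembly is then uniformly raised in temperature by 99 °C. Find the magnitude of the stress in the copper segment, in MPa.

If the supports were absent, the total length change would be Σ αᵢΔT Lᵢ = 17.1×10⁻⁶×99×725 + 10.1×10⁻⁶×99×725 + 18.7×10⁻⁶×99×180 = 2.286 mm.
The walls prevent any net length change, so an axial force P (same in every segment) develops. Compatibility: P · Σ Lᵢ/(AᵢEᵢ) = δ_free.
The series flexibility is Σ Lᵢ/(AᵢEᵢ) = 725/(1775×113×10³) + 725/(1925×29×10³) + 180/(875×110×10³) = 1.847×10⁻⁵ mm/N.
So P = 2.286 / 1.847×10⁻⁵ = 123.7 kN, compressive.
σ_{copper} = P / A = 123700 / 1775 = 69.71 MPa.

σ ≈ 69.7 MPa (compressive)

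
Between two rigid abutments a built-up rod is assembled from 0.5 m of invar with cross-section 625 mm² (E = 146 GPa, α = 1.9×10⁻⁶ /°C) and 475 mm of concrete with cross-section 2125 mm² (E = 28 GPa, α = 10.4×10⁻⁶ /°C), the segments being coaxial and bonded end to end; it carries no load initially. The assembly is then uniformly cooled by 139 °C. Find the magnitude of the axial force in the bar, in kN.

P ≈ 60.8 kN (tensile)

With the walls removed the bar would change length by δ_free = Σ αᵢΔT Lᵢ = 1.9×10⁻⁶×139×500 + 10.4×10⁻⁶×139×475 = 0.8187 mm.
Since the ends are fixed, an axial force P builds up, equal in every segment, with P · Σ Lᵢ/(AᵢEᵢ) = δ_free.
Σ Lᵢ/(AᵢEᵢ) = 500/(625×146×10³) + 475/(2125×28×10³) = 1.346×10⁻⁵ mm/N.
P = 0.8187 / 1.346×10⁻⁵ = 60810 N = 60.81 kN, tensile.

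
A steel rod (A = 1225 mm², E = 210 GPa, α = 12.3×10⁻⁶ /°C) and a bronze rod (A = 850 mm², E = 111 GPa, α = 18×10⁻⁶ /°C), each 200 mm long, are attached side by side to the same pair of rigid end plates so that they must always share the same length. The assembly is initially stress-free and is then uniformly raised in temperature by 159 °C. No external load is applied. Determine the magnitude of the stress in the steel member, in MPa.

σ ≈ 51.1 MPa (tensile)

The bronze has the larger α, so on heating it would change length more than the steel if both were free. The rigid plates force a common final length, so the bronze is put into compression and the steel into tension, with equal and opposite forces P (no external load).
Setting the final lengths equal and cancelling L: (α₁ − α₂)ΔT = P/(A₁E₁) + P/(A₂E₂).
|α₁ − α₂|·ΔT = 5.7×10⁻⁶ × 159 = 0.0009063.
1/(A₁E₁) + 1/(A₂E₂) = 1/(1225×210×10³) + 1/(850×111×10³) = 1.449×10⁻⁸ N⁻¹.
So P = 0.0009063 / 1.449×10⁻⁸ = 62.56 kN.
σ_{steel} = P/A₁ = 62560/1225 = 51.07 MPa, tensile.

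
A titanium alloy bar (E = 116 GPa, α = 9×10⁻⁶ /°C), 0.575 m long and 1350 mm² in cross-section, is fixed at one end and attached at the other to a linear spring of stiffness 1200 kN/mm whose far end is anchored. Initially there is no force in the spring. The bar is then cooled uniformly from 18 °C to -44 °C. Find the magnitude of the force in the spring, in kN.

P ≈ 71.2 kN

If the spring were absent the bar would shorten by αΔT L = 9×10⁻⁶ × 62 × 575 = 0.3209 mm.
Let P be the tensile force in the spring. The bar extends elastically by PL/(AE) and the spring stretches by P/k; together these equal δ_free.
P [ L/(AE) + 1/k ] = δ_free → P [ 575/(1350×116×10³) + 1/(1200×10³) ] = 0.3209.
P = 0.3209 / 4.505×10⁻⁶ = 71220 N.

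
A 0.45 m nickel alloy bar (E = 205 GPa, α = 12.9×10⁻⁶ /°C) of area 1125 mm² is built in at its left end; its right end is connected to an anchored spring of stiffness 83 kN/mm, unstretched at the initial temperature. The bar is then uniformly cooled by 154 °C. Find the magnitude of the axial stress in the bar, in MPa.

σ ≈ 56.8 MPa (tensile)

Free thermal contraction: δ_free = αΔT L = 12.9×10⁻⁶ × 154 × 450 = 0.894 mm.
Let P be the tensile force in the spring. The bar extends elastically by PL/(AE) and the spring stretches by P/k; together these equal δ_free.
P [ L/(AE) + 1/k ] = δ_free → P [ 450/(1125×205×10³) + 1/(83×10³) ] = 0.894.
P = 0.894 / 1.4×10⁻⁵ = 63860 N.
σ = P/A = 63860/1125 = 56.76 MPa.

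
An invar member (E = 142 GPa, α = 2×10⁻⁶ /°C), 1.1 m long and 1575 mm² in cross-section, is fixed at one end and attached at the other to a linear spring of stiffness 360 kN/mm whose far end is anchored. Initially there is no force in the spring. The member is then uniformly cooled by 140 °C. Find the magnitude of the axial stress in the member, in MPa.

σ ≈ 25.4 MPa (tensile)

The unrestrained thermal change is αΔT L = 2×10⁻⁶ × 140 × 1100 = 0.308 mm.
Let P be the tensile force in the spring. The member extends elastically by PL/(AE) and the spring stretches by P/k; together these equal δ_free.
So P = δ_free / [L/(AE) + 1/k] = 0.308 / [ 1100/(1575×142×10³) + 1/(360×10³) ].
P = 0.308 / 7.696×10⁻⁶ = 40020 N.
σ = P/A = 40020/1575 = 25.41 MPa.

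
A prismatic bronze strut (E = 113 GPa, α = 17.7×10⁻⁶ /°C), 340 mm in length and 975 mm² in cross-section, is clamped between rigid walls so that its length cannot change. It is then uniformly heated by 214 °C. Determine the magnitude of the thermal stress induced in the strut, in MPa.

σ ≈ 428 MPa (compressive)

Because both ends are immovable the net strain is zero, and the suppressed thermal strain is αΔT = 17.7×10⁻⁶ × 214 = 3787.8×10⁻⁶.
The stress required to suppress this strain is σ = Eε = 113×10³ × 3787.8×10⁻⁶ = 428 MPa, compressive since the strut is trying to expand.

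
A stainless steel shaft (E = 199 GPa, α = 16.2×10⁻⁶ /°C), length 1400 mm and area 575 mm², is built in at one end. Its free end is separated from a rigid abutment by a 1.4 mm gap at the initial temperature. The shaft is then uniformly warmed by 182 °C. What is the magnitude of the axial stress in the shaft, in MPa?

σ ≈ 388 MPa (compressive)

Free thermal elongation = αΔT L = 16.2×10⁻⁶ × 182 × 1400 = 4.128 mm.
This exceeds the 1.4 mm gap, so the wall pushes back. The portion of expansion that must be recovered elastically is δ_free − gap = 4.128 − 1.4 = 2.728 mm.
So σ = E(δ_free − g)/L = 199×10³ × 2.728/1400 = 387.7 MPa.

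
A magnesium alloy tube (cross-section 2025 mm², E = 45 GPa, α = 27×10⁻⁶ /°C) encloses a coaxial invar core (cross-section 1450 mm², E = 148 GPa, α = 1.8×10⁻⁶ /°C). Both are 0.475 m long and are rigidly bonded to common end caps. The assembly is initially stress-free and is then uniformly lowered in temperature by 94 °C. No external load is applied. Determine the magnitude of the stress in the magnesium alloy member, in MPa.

σ ≈ 74.8 MPa (tensile)

The magnesium alloy has the larger α, so on cooling it would change length more than the invar if both were free. The rigid plates force a common final length, so the magnesium alloy is put into tension and the invar into compression, with equal and opposite forces P (no external load).
Setting the final lengths equal and cancelling L: (α₁ − α₂)ΔT = P/(A₁E₁) + P/(A₂E₂).
|α₁ − α₂|·ΔT = 25.2×10⁻⁶ × 94 = 0.002369.
1/(A₁E₁) + 1/(A₂E₂) = 1/(2025×45×10³) + 1/(1450×148×10³) = 1.563×10⁻⁸ N⁻¹.
P = 0.002369 / 1.563×10⁻⁸ = 151500 N = 151.5 kN.
σ_{magnesium alloy} = P/A₁ = 151500/2025 = 74.82 MPa, tensile.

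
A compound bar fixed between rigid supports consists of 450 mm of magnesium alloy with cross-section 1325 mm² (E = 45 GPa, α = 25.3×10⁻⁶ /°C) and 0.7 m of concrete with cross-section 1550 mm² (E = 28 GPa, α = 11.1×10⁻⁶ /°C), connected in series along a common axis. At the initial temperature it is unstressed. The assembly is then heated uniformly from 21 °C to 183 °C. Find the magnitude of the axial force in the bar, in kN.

If the supports were absent, the total length change would be Σ αᵢΔT Lᵢ = 25.3×10⁻⁶×162×450 + 11.1×10⁻⁶×162×700 = 3.103 mm.
The walls prevent any net length change, so an axial force P (same in every segment) develops. Compatibility: P · Σ Lᵢ/(AᵢEᵢ) = δ_free.
Σ Lᵢ/(AᵢEᵢ) = 450/(1325×45×10³) + 700/(1550×28×10³) = 2.368×10⁻⁵ mm/N.
P = 3.103 / 2.368×10⁻⁵ = 131100 N = 131.1 kN, compressive.

P ≈ 131 kN (compressive)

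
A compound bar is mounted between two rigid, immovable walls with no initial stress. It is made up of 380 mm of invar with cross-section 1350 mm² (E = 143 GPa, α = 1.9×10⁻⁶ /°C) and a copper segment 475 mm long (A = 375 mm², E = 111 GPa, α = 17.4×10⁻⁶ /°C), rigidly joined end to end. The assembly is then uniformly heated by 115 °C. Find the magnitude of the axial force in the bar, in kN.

P ≈ 77.2 kN (compressive)

If the supports were absent, the total length change would be Σ αᵢΔT Lᵢ = 1.9×10⁻⁶×115×380 + 17.4×10⁻⁶×115×475 = 1.034 mm.
The walls prevent any net length change, so an axial force P (same in every segment) develops. Compatibility: P · Σ Lᵢ/(AᵢEᵢ) = δ_free.
The series flexibility is Σ Lᵢ/(AᵢEᵢ) = 380/(1350×143×10³) + 475/(375×111×10³) = 1.338×10⁻⁵ mm/N.
Hence P = δ_free / Σ(L/AE) = 1.034/1.338×10⁻⁵ = 77.24 kN (compressive).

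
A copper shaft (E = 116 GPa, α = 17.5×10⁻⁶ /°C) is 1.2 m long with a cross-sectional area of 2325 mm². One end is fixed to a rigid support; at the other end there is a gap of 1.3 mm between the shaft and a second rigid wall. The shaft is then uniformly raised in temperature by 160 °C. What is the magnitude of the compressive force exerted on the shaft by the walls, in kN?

P ≈ 463 kN

If the wall were absent the shaft would grow by αΔT L = 17.5×10⁻⁶ × 160 × 1200 = 3.36 mm.
After closing the 1.3 mm clearance, 3.36 − 1.3 = 2.06 mm of expansion remains to be suppressed by the wall.
That suppressed elongation corresponds to σ = E·Δ/L = 116×10³ × 2.06/1200 = 199.1 MPa.
Force on the wall = σA = 199.1 × 2325 mm² = 463 kN.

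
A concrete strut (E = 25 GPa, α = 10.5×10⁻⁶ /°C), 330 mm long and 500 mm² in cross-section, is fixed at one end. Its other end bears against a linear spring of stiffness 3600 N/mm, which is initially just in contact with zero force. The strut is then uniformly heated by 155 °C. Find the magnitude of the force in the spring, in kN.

P ≈ 1.77 kN

Free thermal expansion: δ_free = αΔT L = 10.5×10⁻⁶ × 155 × 330 = 0.5371 mm.
With a force P in the spring, the elastic change of the strut is PL/(AE) and that of the spring is P/k; compatibility requires their sum to equal δ_free.
P [ L/(AE) + 1/k ] = δ_free → P [ 330/(500×25×10³) + 1/(3600) ] = 0.5371.
P = 0.5371 / 0.0003042 = 1766 N.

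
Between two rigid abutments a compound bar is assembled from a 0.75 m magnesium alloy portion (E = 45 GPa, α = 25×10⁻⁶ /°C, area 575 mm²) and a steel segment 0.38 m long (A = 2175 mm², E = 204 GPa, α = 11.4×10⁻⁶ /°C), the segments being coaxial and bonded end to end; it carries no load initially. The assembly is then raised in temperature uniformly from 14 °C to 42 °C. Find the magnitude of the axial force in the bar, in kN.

P ≈ 21.7 kN (compressive)

If the supports were absent, the total length change would be Σ αᵢΔT Lᵢ = 25×10⁻⁶×28×750 + 11.4×10⁻⁶×28×380 = 0.6463 mm.
The rigid supports impose zero overall length change; the single axial force P common to all segments must satisfy P Σ Lᵢ/(AᵢEᵢ) = δ_free.
The series flexibility is Σ Lᵢ/(AᵢEᵢ) = 750/(575×45×10³) + 380/(2175×204×10³) = 2.984×10⁻⁵ mm/N.
Hence P = δ_free / Σ(L/AE) = 0.6463/2.984×10⁻⁵ = 21.66 kN (compressive).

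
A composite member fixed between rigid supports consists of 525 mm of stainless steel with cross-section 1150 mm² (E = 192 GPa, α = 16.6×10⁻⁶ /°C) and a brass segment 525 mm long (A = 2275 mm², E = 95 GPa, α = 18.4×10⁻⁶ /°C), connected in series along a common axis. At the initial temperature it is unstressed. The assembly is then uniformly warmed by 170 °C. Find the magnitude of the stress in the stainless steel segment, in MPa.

σ ≈ 565 MPa (compressive)

If the supports were absent, the total length change would be Σ αᵢΔT Lᵢ = 16.6×10⁻⁶×170×525 + 18.4×10⁻⁶×170×525 = 3.124 mm.
The rigid supports impose zero overall length change; the single axial force P common to all segments must satisfy P Σ Lᵢ/(AᵢEᵢ) = δ_free.
Σ Lᵢ/(AᵢEᵢ) = 525/(1150×192×10³) + 525/(2275×95×10³) = 4.807×10⁻⁶ mm/N.
So P = 3.124 / 4.807×10⁻⁶ = 649.9 kN, compressive.
σ_{stainless steel} = P / A = 649900 / 1150 = 565.1 MPa.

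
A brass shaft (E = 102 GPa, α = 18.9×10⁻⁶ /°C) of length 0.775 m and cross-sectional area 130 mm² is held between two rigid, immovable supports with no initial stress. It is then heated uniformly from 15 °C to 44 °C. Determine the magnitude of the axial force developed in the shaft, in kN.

P ≈ 7.27 kN (compressive)

With zero net strain, σ = E·αΔT = 102 GPa × 18.9×10⁻⁶ × 29 = 55.91 MPa.
Then P = σA = 55.91 × 130 mm² = 7.268 kN, compressive.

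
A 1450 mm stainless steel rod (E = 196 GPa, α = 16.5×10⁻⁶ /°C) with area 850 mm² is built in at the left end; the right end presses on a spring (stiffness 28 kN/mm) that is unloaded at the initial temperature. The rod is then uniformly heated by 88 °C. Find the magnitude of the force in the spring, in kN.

The unrestrained thermal change is αΔT L = 16.5×10⁻⁶ × 88 × 1450 = 2.105 mm.
With a force P in the spring, the elastic change of the rod is PL/(AE) and that of the spring is P/k; compatibility requires their sum to equal δ_free.
P [ L/(AE) + 1/k ] = δ_free → P [ 1450/(850×196×10³) + 1/(28×10³) ] = 2.105.
P = 2.105 / 4.442×10⁻⁵ = 47400 N.

P ≈ 47.4 kN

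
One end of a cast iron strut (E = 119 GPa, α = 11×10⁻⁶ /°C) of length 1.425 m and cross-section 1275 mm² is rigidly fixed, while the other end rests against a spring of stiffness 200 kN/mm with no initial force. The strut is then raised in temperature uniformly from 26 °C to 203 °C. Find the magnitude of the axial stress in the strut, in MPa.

Free thermal expansion: δ_free = αΔT L = 11×10⁻⁶ × 177 × 1425 = 2.774 mm.
With a force P in the spring, the elastic change of the strut is PL/(AE) and that of the spring is P/k; compatibility requires their sum to equal δ_free.
P [ L/(AE) + 1/k ] = δ_free → P [ 1425/(1275×119×10³) + 1/(200×10³) ] = 2.774.
P = 2.774 / 1.439×10⁻⁵ = 192800 N.
σ = P/A = 192800/1275 = 151.2 MPa.

σ ≈ 151 MPa (compressive)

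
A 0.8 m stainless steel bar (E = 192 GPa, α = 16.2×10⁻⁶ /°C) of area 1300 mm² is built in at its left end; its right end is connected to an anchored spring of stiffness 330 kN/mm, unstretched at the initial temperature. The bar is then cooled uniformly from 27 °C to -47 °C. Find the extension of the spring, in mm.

δ ≈ 0.466 mm

Free thermal contraction: δ_free = αΔT L = 16.2×10⁻⁶ × 74 × 800 = 0.959 mm.
With a force P in the spring, the elastic change of the bar is PL/(AE) and that of the spring is P/k; compatibility requires their sum to equal δ_free.
P [ L/(AE) + 1/k ] = δ_free → P [ 800/(1300×192×10³) + 1/(330×10³) ] = 0.959.
P = 0.959 / 6.235×10⁻⁶ = 153800 N.
Spring extension = P/k = 153800/(330×10³) = 0.4661 mm.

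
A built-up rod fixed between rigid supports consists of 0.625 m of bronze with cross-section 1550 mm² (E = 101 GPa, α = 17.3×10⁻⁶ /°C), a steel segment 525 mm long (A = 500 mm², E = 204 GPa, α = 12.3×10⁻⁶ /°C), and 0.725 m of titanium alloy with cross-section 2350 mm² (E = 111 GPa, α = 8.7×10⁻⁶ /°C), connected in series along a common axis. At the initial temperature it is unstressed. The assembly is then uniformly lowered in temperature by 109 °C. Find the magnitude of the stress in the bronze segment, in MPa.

σ ≈ 139 MPa (tensile)

Free thermal contraction of the whole bar: Σ αᵢΔT Lᵢ = 17.3×10⁻⁶×109×625 + 12.3×10⁻⁶×109×525 + 8.7×10⁻⁶×109×725 = 2.57 mm.
The rigid supports impose zero overall length change; the single axial force P common to all segments must satisfy P Σ Lᵢ/(AᵢEᵢ) = δ_free.
Σ Lᵢ/(AᵢEᵢ) = 625/(1550×101×10³) + 525/(500×204×10³) + 725/(2350×111×10³) = 1.192×10⁻⁵ mm/N.
So P = 2.57 / 1.192×10⁻⁵ = 215.6 kN, tensile.
σ_{bronze} = P / A = 215600 / 1550 = 139.1 MPa.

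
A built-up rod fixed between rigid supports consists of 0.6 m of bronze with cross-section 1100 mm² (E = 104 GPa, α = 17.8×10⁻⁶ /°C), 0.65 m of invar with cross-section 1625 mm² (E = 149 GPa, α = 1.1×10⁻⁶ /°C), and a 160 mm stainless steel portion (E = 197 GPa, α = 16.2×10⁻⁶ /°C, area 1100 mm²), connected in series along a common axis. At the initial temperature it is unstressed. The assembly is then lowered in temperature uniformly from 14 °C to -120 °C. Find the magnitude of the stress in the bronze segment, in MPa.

Free thermal contraction of the whole bar: Σ αᵢΔT Lᵢ = 17.8×10⁻⁶×134×600 + 1.1×10⁻⁶×134×650 + 16.2×10⁻⁶×134×160 = 1.874 mm.
Since the ends are fixed, an axial force P builds up, equal in every segment, with P · Σ Lᵢ/(AᵢEᵢ) = δ_free.
Σ Lᵢ/(AᵢEᵢ) = 600/(1100×104×10³) + 650/(1625×149×10³) + 160/(1100×197×10³) = 8.668×10⁻⁶ mm/N.
P = 1.874 / 8.668×10⁻⁶ = 216200 N = 216.2 kN, tensile.
σ_{bronze} = P / A = 216200 / 1100 = 196.6 MPa.

σ ≈ 197 MPa (tensile)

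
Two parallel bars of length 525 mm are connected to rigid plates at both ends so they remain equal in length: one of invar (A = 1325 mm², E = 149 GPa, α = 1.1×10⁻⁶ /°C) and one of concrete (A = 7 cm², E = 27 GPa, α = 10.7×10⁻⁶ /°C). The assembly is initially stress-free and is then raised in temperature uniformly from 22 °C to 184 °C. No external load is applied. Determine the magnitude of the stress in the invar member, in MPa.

Equilibrium of a rigid end plate with no external load gives equal and opposite internal forces ±P in the two members. Since α_{concrete} > α_{invar}, heating drives the concrete into compression and the invar into tension.
Equating the net (thermal + elastic) strains gives |α₁ − α₂|·ΔT = P·[1/(A₁E₁) + 1/(A₂E₂)].
|α₁ − α₂|·ΔT = 9.6×10⁻⁶ × 162 = 0.001555.
1/(A₁E₁) + 1/(A₂E₂) = 1/(1325×149×10³) + 1/(700×27×10³) = 5.798×10⁻⁸ N⁻¹.
So P = 0.001555 / 5.798×10⁻⁸ = 26.83 kN.
σ_{invar} = P/A₁ = 26830/1325 = 20.25 MPa, tensile.

σ ≈ 20.2 MPa (tensile)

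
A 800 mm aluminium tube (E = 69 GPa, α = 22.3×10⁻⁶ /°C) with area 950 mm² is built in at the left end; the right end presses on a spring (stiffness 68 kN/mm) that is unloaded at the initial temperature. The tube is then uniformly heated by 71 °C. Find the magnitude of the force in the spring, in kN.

Free thermal expansion: δ_free = αΔT L = 22.3×10⁻⁶ × 71 × 800 = 1.267 mm.
Let P be the compressive force at the spring. The tube shortens elastically by PL/(AE) and the spring compresses by P/k; together these equal δ_free.
So P = δ_free / [L/(AE) + 1/k] = 1.267 / [ 800/(950×69×10³) + 1/(68×10³) ].
P = 1.267 / 2.691×10⁻⁵ = 47070 N.

P ≈ 47.1 kN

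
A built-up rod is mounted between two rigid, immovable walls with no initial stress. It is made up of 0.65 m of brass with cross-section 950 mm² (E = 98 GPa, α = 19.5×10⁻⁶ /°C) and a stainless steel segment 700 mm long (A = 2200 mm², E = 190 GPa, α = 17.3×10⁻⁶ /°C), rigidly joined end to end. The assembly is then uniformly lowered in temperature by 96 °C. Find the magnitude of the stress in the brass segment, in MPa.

Free thermal contraction of the whole bar: Σ αᵢΔT Lᵢ = 19.5×10⁻⁶×96×650 + 17.3×10⁻⁶×96×700 = 2.379 mm.
The rigid supports impose zero overall length change; the single axial force P common to all segments must satisfy P Σ Lᵢ/(AᵢEᵢ) = δ_free.
The series flexibility is Σ Lᵢ/(AᵢEᵢ) = 650/(950×98×10³) + 700/(2200×190×10³) = 8.656×10⁻⁶ mm/N.
So P = 2.379 / 8.656×10⁻⁶ = 274.9 kN, tensile.
σ_{brass} = P / A = 274900 / 950 = 289.3 MPa.

σ ≈ 289 MPa (tensile)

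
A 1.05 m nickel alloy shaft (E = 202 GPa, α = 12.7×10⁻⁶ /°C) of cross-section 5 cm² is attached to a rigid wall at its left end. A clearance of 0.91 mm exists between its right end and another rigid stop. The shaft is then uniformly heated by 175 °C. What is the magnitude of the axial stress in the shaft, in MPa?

If the wall were absent the shaft would grow by αΔT L = 12.7×10⁻⁶ × 175 × 1050 = 2.334 mm.
The gap closes (δ_free > 0.91 mm) and the wall then resists a further 2.334 − 0.91 = 1.424 mm of expansion.
That suppressed elongation corresponds to σ = E·Δ/L = 202×10³ × 1.424/1050 = 273.9 MPa.

σ ≈ 274 MPa (compressive)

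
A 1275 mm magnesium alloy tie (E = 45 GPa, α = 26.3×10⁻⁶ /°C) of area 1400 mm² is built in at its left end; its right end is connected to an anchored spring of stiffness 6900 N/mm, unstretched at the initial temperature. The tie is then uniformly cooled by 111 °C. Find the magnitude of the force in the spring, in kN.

P ≈ 22.5 kN

The unrestrained thermal change is αΔT L = 26.3×10⁻⁶ × 111 × 1275 = 3.722 mm.
Let P be the tensile force in the spring. The tie extends elastically by PL/(AE) and the spring stretches by P/k; together these equal δ_free.
P [ L/(AE) + 1/k ] = δ_free → P [ 1275/(1400×45×10³) + 1/(6900) ] = 3.722.
P = 3.722 / 0.0001652 = 22540 N.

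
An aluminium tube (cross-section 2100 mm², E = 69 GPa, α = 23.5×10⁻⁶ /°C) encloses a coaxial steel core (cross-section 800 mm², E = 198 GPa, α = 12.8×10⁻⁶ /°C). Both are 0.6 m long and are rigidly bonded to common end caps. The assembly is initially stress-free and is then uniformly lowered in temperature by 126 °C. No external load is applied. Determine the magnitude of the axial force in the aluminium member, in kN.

P ≈ 102 kN (tensile in the aluminium)

Equilibrium of a rigid end plate with no external load gives equal and opposite internal forces ±P in the two members. Since α_{aluminium} > α_{steel}, cooling drives the aluminium into tension and the steel into compression.
Equating the net (thermal + elastic) strains gives |α₁ − α₂|·ΔT = P·[1/(A₁E₁) + 1/(A₂E₂)].
|α₁ − α₂|·ΔT = 10.7×10⁻⁶ × 126 = 0.001348.
1/(A₁E₁) + 1/(A₂E₂) = 1/(2100×69×10³) + 1/(800×198×10³) = 1.321×10⁻⁸ N⁻¹.
P = 0.001348 / 1.321×10⁻⁸ = 102000 N = 102 kN.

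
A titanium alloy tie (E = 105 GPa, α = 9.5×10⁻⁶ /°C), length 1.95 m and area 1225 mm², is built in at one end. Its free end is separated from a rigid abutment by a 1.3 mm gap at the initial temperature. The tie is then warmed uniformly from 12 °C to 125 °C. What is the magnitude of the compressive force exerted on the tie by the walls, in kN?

P ≈ 52.3 kN

Free thermal elongation = αΔT L = 9.5×10⁻⁶ × 113 × 1950 = 2.093 mm.
After closing the 1.3 mm clearance, 2.093 − 1.3 = 0.7933 mm of expansion remains to be suppressed by the wall.
Compatibility: PL/(AE) = 0.7933 mm, so σ = P/A = E × (0.7933/1950) = 42.72 MPa.
Force on the wall = σA = 42.72 × 1225 mm² = 52.33 kN.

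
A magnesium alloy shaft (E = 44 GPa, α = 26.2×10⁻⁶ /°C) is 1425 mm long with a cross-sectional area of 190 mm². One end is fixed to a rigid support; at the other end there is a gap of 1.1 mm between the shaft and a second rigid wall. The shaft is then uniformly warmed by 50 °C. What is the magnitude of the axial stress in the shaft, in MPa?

Free thermal elongation = αΔT L = 26.2×10⁻⁶ × 50 × 1425 = 1.867 mm.
This exceeds the 1.1 mm gap, so the wall pushes back. The portion of expansion that must be recovered elastically is δ_free − gap = 1.867 − 1.1 = 0.7667 mm.
So σ = E(δ_free − g)/L = 44×10³ × 0.7667/1425 = 23.68 MPa.

σ ≈ 23.7 MPa (compressive)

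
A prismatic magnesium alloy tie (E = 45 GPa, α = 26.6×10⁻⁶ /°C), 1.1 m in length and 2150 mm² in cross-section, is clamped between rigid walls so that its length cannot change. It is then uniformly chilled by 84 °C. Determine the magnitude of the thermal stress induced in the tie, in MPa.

σ ≈ 101 MPa (tensile)

With length fixed, the mechanical strain must cancel the thermal strain αΔT = 26.6×10⁻⁶ × 84 = 2234.4×10⁻⁶.
Hence σ = E·αΔT = 45×10³ × 2234.4×10⁻⁶ = 100.5 MPa, tensile.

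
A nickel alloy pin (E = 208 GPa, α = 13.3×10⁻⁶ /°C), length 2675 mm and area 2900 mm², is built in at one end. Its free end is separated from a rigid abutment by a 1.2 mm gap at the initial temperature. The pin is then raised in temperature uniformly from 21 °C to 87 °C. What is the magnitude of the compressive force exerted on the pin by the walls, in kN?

Free thermal elongation = αΔT L = 13.3×10⁻⁶ × 66 × 2675 = 2.348 mm.
This exceeds the 1.2 mm gap, so the wall pushes back. The portion of expansion that must be recovered elastically is δ_free − gap = 2.348 − 1.2 = 1.148 mm.
Compatibility: PL/(AE) = 1.148 mm, so σ = P/A = E × (1.148/2675) = 89.27 MPa.
Force on the wall = σA = 89.27 × 2900 mm² = 258.9 kN.

P ≈ 259 kN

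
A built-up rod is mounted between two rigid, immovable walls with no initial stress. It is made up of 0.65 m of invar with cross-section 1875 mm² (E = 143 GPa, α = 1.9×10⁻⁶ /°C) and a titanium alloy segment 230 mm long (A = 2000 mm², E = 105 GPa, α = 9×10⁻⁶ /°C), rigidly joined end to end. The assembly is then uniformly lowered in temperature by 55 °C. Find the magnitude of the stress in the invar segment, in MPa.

σ ≈ 27.5 MPa (tensile)

Free thermal contraction of the whole bar: Σ αᵢΔT Lᵢ = 1.9×10⁻⁶×55×650 + 9×10⁻⁶×55×230 = 0.1818 mm.
The rigid supports impose zero overall length change; the single axial force P common to all segments must satisfy P Σ Lᵢ/(AᵢEᵢ) = δ_free.
Σ Lᵢ/(AᵢEᵢ) = 650/(1875×143×10³) + 230/(2000×105×10³) = 3.519×10⁻⁶ mm/N.
Hence P = δ_free / Σ(L/AE) = 0.1818/3.519×10⁻⁶ = 51.65 kN (tensile).
σ_{invar} = P / A = 51650 / 1875 = 27.55 MPa.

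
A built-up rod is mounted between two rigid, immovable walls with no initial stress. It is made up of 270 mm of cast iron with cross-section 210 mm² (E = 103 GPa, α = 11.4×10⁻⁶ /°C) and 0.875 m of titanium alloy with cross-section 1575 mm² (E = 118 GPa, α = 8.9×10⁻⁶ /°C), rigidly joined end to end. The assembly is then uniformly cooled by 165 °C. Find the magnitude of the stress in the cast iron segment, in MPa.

σ ≈ 497 MPa (tensile)

With the walls removed the bar would change length by δ_free = Σ αᵢΔT Lᵢ = 11.4×10⁻⁶×165×270 + 8.9×10⁻⁶×165×875 = 1.793 mm.
Since the ends are fixed, an axial force P builds up, equal in every segment, with P · Σ Lᵢ/(AᵢEᵢ) = δ_free.
The series flexibility is Σ Lᵢ/(AᵢEᵢ) = 270/(210×103×10³) + 875/(1575×118×10³) = 1.719×10⁻⁵ mm/N.
So P = 1.793 / 1.719×10⁻⁵ = 104.3 kN, tensile.
σ_{cast iron} = P / A = 104300 / 210 = 496.6 MPa.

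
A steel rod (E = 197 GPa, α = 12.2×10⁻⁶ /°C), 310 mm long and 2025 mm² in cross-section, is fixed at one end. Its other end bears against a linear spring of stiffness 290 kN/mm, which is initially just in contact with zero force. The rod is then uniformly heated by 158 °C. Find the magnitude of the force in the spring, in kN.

The unrestrained thermal change is αΔT L = 12.2×10⁻⁶ × 158 × 310 = 0.5976 mm.
With a force P in the spring, the elastic change of the rod is PL/(AE) and that of the spring is P/k; compatibility requires their sum to equal δ_free.
P [ L/(AE) + 1/k ] = δ_free → P [ 310/(2025×197×10³) + 1/(290×10³) ] = 0.5976.
P = 0.5976 / 4.225×10⁻⁶ = 141400 N.

P ≈ 141 kN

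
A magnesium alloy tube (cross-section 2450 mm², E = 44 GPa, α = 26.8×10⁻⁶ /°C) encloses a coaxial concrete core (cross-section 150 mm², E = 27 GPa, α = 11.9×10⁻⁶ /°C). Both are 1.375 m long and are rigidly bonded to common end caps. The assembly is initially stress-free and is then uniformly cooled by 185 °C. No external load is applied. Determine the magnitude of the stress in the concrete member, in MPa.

σ ≈ 71.7 MPa (compressive)

Both members must finish at the same length. With the larger α, the magnesium alloy tends to over-contract; the plates restrain it, putting the magnesium alloy in tension and the concrete in compression. With no external load the two internal forces are equal and opposite, magnitude P.
Compatibility of the two members (thermal + elastic change equal): (α₁ − α₂)ΔT = P·[1/(A₁E₁) + 1/(A₂E₂)].
|α₁ − α₂|·ΔT = 14.9×10⁻⁶ × 185 = 0.002756.
1/(A₁E₁) + 1/(A₂E₂) = 1/(2450×44×10³) + 1/(150×27×10³) = 2.562×10⁻⁷ N⁻¹.
P = 0.002756 / 2.562×10⁻⁷ = 10760 N = 10.76 kN.
σ_{concrete} = P/A₂ = 10760/150 = 71.73 MPa, compressive.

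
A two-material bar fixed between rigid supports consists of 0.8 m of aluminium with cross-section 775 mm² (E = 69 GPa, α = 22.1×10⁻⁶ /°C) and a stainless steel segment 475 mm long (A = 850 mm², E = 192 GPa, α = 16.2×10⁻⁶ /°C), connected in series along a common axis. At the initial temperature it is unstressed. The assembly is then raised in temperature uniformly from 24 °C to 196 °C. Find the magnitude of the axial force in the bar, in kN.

P ≈ 244 kN (compressive)

If the supports were absent, the total length change would be Σ αᵢΔT Lᵢ = 22.1×10⁻⁶×172×800 + 16.2×10⁻⁶×172×475 = 4.364 mm.
The walls prevent any net length change, so an axial force P (same in every segment) develops. Compatibility: P · Σ Lᵢ/(AᵢEᵢ) = δ_free.
The series flexibility is Σ Lᵢ/(AᵢEᵢ) = 800/(775×69×10³) + 475/(850×192×10³) = 1.787×10⁻⁵ mm/N.
Hence P = δ_free / Σ(L/AE) = 4.364/1.787×10⁻⁵ = 244.2 kN (compressive).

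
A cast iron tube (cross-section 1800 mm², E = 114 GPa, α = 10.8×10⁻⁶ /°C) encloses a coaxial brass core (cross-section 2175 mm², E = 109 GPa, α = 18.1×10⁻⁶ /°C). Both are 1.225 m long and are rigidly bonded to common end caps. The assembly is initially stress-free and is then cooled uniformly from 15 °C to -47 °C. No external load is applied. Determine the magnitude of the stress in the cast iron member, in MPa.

σ ≈ 27.7 MPa (compressive)

The brass has the larger α, so on cooling it would change length more than the cast iron if both were free. The rigid plates force a common final length, so the brass is put into tension and the cast iron into compression, with equal and opposite forces P (no external load).
Compatibility of the two members (thermal + elastic change equal): (α₁ − α₂)ΔT = P·[1/(A₁E₁) + 1/(A₂E₂)].
|α₁ − α₂|·ΔT = 7.3×10⁻⁶ × 62 = 0.0004526.
1/(A₁E₁) + 1/(A₂E₂) = 1/(1800×114×10³) + 1/(2175×109×10³) = 9.091×10⁻⁹ N⁻¹.
P = 0.0004526 / 9.091×10⁻⁹ = 49780 N = 49.78 kN.
σ_{cast iron} = P/A₁ = 49780/1800 = 27.66 MPa, compressive.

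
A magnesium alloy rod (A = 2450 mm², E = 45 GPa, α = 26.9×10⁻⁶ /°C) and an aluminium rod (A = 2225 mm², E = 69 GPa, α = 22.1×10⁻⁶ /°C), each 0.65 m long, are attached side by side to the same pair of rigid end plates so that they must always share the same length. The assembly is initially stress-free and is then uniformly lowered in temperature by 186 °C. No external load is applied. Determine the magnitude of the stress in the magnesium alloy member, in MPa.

The magnesium alloy has the larger α, so on cooling it would change length more than the aluminium if both were free. The rigid plates force a common final length, so the magnesium alloy is put into tension and the aluminium into compression, with equal and opposite forces P (no external load).
Equating the net (thermal + elastic) strains gives |α₁ − α₂|·ΔT = P·[1/(A₁E₁) + 1/(A₂E₂)].
|α₁ − α₂|·ΔT = 4.8×10⁻⁶ × 186 = 0.0008928.
1/(A₁E₁) + 1/(A₂E₂) = 1/(2450×45×10³) + 1/(2225×69×10³) = 1.558×10⁻⁸ N⁻¹.
So P = 0.0008928 / 1.558×10⁻⁸ = 57.29 kN.
σ_{magnesium alloy} = P/A₁ = 57290/2450 = 23.38 MPa, tensile.

σ ≈ 23.4 MPa (tensile)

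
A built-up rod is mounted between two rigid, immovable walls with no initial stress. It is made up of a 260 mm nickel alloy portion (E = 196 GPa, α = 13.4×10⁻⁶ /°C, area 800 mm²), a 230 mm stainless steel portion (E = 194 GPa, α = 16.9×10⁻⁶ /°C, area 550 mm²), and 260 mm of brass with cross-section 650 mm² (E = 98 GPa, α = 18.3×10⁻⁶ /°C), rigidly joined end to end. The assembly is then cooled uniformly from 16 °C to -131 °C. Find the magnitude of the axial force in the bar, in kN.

P ≈ 226 kN (tensile)

With the walls removed the bar would change length by δ_free = Σ αᵢΔT Lᵢ = 13.4×10⁻⁶×147×260 + 16.9×10⁻⁶×147×230 + 18.3×10⁻⁶×147×260 = 1.783 mm.
Since the ends are fixed, an axial force P builds up, equal in every segment, with P · Σ Lᵢ/(AᵢEᵢ) = δ_free.
Σ Lᵢ/(AᵢEᵢ) = 260/(800×196×10³) + 230/(550×194×10³) + 260/(650×98×10³) = 7.895×10⁻⁶ mm/N.
P = 1.783 / 7.895×10⁻⁶ = 225800 N = 225.8 kN, tensile.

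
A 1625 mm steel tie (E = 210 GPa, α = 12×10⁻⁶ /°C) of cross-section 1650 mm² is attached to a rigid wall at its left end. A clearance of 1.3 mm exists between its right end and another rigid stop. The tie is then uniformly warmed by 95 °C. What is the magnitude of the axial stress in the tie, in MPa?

σ ≈ 71.4 MPa (compressive)

Unrestrained expansion: δ_free = αΔT L = 12×10⁻⁶ × 95 × 1625 = 1.853 mm.
This exceeds the 1.3 mm gap, so the wall pushes back. The portion of expansion that must be recovered elastically is δ_free − gap = 1.853 − 1.3 = 0.5525 mm.
Compatibility: PL/(AE) = 0.5525 mm, so σ = P/A = E × (0.5525/1625) = 71.4 MPa.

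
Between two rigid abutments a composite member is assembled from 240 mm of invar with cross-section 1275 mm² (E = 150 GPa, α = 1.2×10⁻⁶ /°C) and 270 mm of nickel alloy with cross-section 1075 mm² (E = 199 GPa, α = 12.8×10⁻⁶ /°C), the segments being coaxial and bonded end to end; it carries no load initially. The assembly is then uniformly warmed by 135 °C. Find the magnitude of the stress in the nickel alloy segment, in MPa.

If the supports were absent, the total length change would be Σ αᵢΔT Lᵢ = 1.2×10⁻⁶×135×240 + 12.8×10⁻⁶×135×270 = 0.5054 mm.
The walls prevent any net length change, so an axial force P (same in every segment) develops. Compatibility: P · Σ Lᵢ/(AᵢEᵢ) = δ_free.
The series flexibility is Σ Lᵢ/(AᵢEᵢ) = 240/(1275×150×10³) + 270/(1075×199×10³) = 2.517×10⁻⁶ mm/N.
Hence P = δ_free / Σ(L/AE) = 0.5054/2.517×10⁻⁶ = 200.8 kN (compressive).
σ_{nickel alloy} = P / A = 200800 / 1075 = 186.8 MPa.

σ ≈ 187 MPa (compressive)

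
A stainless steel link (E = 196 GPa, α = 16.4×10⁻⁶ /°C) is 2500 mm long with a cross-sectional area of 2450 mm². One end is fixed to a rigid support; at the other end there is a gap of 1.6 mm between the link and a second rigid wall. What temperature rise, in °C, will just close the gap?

The gap closes when αΔT L = 1.6 mm, since the link is still unstressed at that instant.
ΔT = 1.6 / (16.4×10⁻⁶ × 2500) = 39.02 °C.

ΔT ≈ 39 °C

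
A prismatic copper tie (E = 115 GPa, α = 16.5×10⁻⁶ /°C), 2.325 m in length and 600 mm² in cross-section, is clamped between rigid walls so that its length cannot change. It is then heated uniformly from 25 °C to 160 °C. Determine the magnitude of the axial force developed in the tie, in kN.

Full restraint means ε = 0, so the stress is σ = EαΔT = 115×10³ × 16.5×10⁻⁶ × 135 = 256.2 MPa.
P = AEαΔT = 600 × 115×10³ × 16.5×10⁻⁶ × 135 = 153.7 kN (compressive).

P ≈ 154 kN (compressive)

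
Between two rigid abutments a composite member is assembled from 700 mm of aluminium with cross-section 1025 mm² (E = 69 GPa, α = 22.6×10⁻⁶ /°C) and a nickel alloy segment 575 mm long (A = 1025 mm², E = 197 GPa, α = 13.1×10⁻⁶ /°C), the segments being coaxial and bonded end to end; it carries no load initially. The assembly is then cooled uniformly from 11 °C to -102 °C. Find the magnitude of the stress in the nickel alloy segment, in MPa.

σ ≈ 202 MPa (tensile)

If the supports were absent, the total length change would be Σ αᵢΔT Lᵢ = 22.6×10⁻⁶×113×700 + 13.1×10⁻⁶×113×575 = 2.639 mm.
The walls prevent any net length change, so an axial force P (same in every segment) develops. Compatibility: P · Σ Lᵢ/(AᵢEᵢ) = δ_free.
Σ Lᵢ/(AᵢEᵢ) = 700/(1025×69×10³) + 575/(1025×197×10³) = 1.275×10⁻⁵ mm/N.
P = 2.639 / 1.275×10⁻⁵ = 207000 N = 207 kN, tensile.
σ_{nickel alloy} = P / A = 207000 / 1025 = 202 MPa.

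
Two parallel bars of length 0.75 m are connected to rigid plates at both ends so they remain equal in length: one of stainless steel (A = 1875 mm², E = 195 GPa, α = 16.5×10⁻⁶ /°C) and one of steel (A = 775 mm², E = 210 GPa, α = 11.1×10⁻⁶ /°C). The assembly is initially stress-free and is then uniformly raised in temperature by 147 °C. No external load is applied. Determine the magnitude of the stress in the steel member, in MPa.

Both members must finish at the same length. With the larger α, the stainless steel tends to over-expand; the plates restrain it, putting the stainless steel in compression and the steel in tension. With no external load the two internal forces are equal and opposite, magnitude P.
Equating the net (thermal + elastic) strains gives |α₁ − α₂|·ΔT = P·[1/(A₁E₁) + 1/(A₂E₂)].
|α₁ − α₂|·ΔT = 5.4×10⁻⁶ × 147 = 0.0007938.
1/(A₁E₁) + 1/(A₂E₂) = 1/(1875×195×10³) + 1/(775×210×10³) = 8.879×10⁻⁹ N⁻¹.
P = 0.0007938 / 8.879×10⁻⁹ = 89400 N = 89.4 kN.
σ_{steel} = P/A₂ = 89400/775 = 115.4 MPa, tensile.

σ ≈ 115 MPa (tensile)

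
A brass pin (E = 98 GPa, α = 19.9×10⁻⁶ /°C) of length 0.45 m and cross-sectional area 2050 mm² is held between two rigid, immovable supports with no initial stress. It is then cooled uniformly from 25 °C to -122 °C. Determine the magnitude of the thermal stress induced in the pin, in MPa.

Because both ends are immovable the net strain is zero, and the suppressed thermal strain is αΔT = 19.9×10⁻⁶ × 147 = 2925.3×10⁻⁶.
The stress required to suppress this strain is σ = Eε = 98×10³ × 2925.3×10⁻⁶ = 286.7 MPa, tensile since the pin is trying to contract.

σ ≈ 287 MPa (tensile)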